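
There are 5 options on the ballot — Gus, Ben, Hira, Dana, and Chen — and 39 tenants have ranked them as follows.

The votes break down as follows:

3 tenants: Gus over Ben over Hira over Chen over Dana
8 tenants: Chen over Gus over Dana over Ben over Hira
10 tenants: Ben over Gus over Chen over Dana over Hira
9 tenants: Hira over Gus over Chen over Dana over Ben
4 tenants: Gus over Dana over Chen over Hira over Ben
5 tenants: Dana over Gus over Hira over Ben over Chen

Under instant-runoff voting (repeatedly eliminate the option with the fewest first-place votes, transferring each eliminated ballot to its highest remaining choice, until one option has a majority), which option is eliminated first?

Dana

Round 1: Ben 10, Hira 9, Chen 8, Gus 7, Dana 5. Dana has the fewest and is eliminated.
Round 2: Gus 12, Ben 10, Hira 9, Chen 8. Chen has the fewest and is eliminated.
Round 3: Gus 20, Ben 10, Hira 9. Gus has a majority.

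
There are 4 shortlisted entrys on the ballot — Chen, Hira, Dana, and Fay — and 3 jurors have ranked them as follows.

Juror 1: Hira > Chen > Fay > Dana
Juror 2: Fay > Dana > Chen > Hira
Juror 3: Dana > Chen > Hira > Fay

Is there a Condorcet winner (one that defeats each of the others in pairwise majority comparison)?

No

Head-to-head results (3 voters total):
Chen vs Hira: Chen wins 2–1.
Chen vs Dana: Dana wins 2–1.
Chen vs Fay: Chen wins 2–1.
Hira vs Dana: Dana wins 2–1.
Hira vs Fay: Hira wins 2–1.
Dana vs Fay: Fay wins 2–1.
No candidate beats all others: Chen beats Fay beats Dana beats Chen, a majority cycle.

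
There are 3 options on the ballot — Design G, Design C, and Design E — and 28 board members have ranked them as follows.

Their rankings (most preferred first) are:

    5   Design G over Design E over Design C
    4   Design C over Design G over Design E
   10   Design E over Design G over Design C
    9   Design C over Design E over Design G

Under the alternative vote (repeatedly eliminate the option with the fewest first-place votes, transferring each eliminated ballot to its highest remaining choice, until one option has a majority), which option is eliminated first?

Round 1: Design C 13, Design E 10, Design G 5. Design G has the fewest and is eliminated.
Round 2: Design E 15, Design C 13. Design E has a majority.

Design G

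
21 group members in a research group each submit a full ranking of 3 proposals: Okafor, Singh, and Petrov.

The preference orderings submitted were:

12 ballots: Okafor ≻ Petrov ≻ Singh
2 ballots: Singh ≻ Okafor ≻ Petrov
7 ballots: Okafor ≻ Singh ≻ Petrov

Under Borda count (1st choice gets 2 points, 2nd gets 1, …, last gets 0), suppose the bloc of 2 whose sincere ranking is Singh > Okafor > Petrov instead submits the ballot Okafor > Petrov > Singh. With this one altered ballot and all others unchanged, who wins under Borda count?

Borda totals with the altered ballot: Okafor 42, Singh 7, Petrov 14.
The winner is unchanged: still Okafor.

Okafor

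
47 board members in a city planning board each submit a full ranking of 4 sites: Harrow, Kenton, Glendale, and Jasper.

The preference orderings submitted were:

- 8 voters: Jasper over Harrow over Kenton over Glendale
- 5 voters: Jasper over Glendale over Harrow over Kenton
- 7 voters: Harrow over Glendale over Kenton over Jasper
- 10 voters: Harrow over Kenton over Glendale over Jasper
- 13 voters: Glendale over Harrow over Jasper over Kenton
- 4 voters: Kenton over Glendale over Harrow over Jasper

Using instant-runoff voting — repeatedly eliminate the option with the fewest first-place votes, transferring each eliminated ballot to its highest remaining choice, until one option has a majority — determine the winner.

Harrow

Round 1: Harrow 17, Glendale 13, Jasper 13, Kenton 4. Kenton has the fewest and is eliminated.
Round 2: Harrow 17, Glendale 17, Jasper 13. Jasper has the fewest and is eliminated.
Round 3: Harrow 25, Glendale 22. Harrow has a majority.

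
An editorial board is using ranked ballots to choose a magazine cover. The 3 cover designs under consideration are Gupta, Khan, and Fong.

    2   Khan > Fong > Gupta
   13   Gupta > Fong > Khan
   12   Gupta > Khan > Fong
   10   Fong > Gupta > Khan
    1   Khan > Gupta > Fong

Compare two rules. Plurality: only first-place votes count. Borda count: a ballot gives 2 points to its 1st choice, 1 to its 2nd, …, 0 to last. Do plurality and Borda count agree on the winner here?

Yes

Plurality first-place counts: Gupta 25, Khan 3, Fong 10 → Gupta.
Borda totals: Gupta 61, Khan 18, Fong 35 → Gupta.
The two rules agree on Gupta.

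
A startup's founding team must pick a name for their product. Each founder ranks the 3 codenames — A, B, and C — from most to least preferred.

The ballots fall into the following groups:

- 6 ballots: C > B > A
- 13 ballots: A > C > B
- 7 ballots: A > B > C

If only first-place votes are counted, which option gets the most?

First-place vote totals:
  A: 20
  B: 0
  C: 6
A has the most first-place votes.

A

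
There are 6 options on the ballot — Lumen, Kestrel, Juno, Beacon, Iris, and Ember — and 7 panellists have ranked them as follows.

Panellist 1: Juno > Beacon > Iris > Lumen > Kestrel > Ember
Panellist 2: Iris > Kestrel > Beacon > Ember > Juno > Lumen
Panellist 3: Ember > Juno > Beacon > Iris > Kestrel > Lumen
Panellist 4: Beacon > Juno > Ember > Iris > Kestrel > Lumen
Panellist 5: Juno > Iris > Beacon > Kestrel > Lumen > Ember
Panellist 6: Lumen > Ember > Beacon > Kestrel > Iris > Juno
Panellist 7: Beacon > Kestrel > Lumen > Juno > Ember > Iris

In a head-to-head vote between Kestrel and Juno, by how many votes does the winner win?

1

Ballots ranking Kestrel above Juno: 3.
Ballots ranking Juno above Kestrel: 4.
Juno wins 4–3, a margin of 1.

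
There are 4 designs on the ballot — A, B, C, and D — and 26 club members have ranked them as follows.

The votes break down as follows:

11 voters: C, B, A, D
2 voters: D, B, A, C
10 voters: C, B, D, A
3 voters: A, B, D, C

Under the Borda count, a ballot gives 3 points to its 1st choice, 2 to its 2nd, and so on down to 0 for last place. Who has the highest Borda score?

Borda scores:
  A: 11·1 + 2·1 + 10·0 + 3·3 = 22
  B: 11·2 + 2·2 + 10·2 + 3·2 = 52
  C: 11·3 + 2·0 + 10·3 + 3·0 = 63
  D: 11·0 + 2·3 + 10·1 + 3·1 = 19
C has the highest total.

C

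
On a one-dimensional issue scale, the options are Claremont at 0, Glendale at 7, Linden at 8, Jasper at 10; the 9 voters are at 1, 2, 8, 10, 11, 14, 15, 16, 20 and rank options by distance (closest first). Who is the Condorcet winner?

With single-peaked preferences on a line, the Condorcet winner is the candidate closest to the median voter.
The median voter (position 11) is closest to Jasper at 10.
Check: Jasper vs Claremont — voters closer to Jasper: 7 of 9.

Jasper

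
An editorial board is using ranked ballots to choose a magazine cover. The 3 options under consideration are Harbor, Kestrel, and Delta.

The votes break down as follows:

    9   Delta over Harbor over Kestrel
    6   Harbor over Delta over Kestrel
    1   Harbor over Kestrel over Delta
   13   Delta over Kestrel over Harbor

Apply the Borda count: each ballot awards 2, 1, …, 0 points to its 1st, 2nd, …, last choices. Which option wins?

Delta

Borda scores:
  Harbor: 9·1 + 6·2 + 2 + 13·0 = 23
  Kestrel: 9·0 + 6·0 + 1 + 13·1 = 14
  Delta: 9·2 + 6·1 + 0 + 13·2 = 50
Delta has the highest total.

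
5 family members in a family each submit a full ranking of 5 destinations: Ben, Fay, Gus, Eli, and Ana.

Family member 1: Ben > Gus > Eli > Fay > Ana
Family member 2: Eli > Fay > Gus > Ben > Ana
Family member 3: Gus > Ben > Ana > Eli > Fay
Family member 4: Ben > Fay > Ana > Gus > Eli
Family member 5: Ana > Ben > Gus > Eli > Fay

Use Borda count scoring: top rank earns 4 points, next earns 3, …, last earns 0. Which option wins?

Borda scores:
  Ben: 4 + 1 + 3 + 4 + 3 = 15
  Fay: 1 + 3 + 0 + 3 + 0 = 7
  Gus: 3 + 2 + 4 + 1 + 2 = 12
  Eli: 2 + 4 + 1 + 0 + 1 = 8
  Ana: 0 + 0 + 2 + 2 + 4 = 8
Ben has the highest total.

Ben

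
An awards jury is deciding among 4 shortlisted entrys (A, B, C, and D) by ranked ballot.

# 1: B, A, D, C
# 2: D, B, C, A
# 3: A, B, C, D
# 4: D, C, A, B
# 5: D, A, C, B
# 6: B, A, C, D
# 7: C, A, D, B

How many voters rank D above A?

Ballots ranking D above A: 3.
Ballots ranking A above D: 4.
So 3 of 7 voters prefer D to A.

3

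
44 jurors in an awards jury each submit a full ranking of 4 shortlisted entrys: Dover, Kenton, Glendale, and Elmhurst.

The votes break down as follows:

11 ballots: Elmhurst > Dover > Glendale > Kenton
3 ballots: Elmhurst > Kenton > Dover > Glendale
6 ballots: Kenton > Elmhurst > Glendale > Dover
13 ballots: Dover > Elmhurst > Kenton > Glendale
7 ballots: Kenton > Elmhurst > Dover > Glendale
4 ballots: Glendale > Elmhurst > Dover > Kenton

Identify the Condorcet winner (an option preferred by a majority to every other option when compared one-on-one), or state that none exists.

Elmhurst

Head-to-head results (44 voters total):
Dover vs Kenton: Dover wins 28–16.
Dover vs Glendale: Dover wins 34–10.
Dover vs Elmhurst: Elmhurst wins 31–13.
Kenton vs Glendale: Kenton wins 29–15.
Kenton vs Elmhurst: Elmhurst wins 31–13.
Glendale vs Elmhurst: Elmhurst wins 40–4.
Elmhurst beats each rival — Dover (31–13), Kenton (31–13), Glendale (40–4) — so Elmhurst is the Condorcet winner.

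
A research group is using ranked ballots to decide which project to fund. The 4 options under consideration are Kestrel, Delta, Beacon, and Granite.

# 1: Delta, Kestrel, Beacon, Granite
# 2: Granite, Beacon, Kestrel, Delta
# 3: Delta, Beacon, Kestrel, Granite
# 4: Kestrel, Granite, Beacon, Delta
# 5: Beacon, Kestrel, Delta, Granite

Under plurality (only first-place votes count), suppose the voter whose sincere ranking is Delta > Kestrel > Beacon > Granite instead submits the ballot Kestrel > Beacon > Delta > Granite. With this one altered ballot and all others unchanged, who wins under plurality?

Kestrel

First-place totals with the altered ballot: Kestrel 2, Delta 1, Beacon 1, Granite 1.
The switch changes the winner from Delta to Kestrel.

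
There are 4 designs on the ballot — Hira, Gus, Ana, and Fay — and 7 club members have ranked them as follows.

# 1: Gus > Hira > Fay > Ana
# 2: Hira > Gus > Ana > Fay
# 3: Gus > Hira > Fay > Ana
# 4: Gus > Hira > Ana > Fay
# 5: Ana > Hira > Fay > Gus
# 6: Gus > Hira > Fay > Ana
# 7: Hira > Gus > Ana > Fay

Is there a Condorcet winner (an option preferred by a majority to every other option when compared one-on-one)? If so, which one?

Gus

Head-to-head results (7 voters total):
Hira vs Gus: Gus wins 4–3.
Hira vs Ana: Hira wins 6–1.
Hira vs Fay: Hira wins 7–0.
Gus vs Ana: Gus wins 6–1.
Gus vs Fay: Gus wins 6–1.
Ana vs Fay: Ana wins 4–3.
Gus beats each rival — Hira (4–3), Ana (6–1), Fay (6–1) — so Gus is the Condorcet winner.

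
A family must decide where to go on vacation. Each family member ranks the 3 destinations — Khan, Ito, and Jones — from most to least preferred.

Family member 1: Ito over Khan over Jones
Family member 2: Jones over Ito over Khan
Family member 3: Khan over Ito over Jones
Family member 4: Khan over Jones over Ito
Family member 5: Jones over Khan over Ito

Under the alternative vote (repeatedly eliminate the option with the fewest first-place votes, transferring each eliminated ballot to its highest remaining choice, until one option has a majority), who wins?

Round 1: Khan 2, Jones 2, Ito 1. Ito has the fewest and is eliminated.
Round 2: Khan 3, Jones 2. Khan has a majority.

Khan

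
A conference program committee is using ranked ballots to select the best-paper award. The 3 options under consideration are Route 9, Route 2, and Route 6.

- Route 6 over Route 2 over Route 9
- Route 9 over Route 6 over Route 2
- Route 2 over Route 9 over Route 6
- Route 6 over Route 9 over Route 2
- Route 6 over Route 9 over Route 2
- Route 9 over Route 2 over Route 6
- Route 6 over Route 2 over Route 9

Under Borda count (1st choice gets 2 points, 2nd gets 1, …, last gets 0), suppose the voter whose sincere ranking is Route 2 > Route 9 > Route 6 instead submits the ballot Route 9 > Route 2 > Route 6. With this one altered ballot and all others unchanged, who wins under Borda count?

Borda totals with the altered ballot: Route 9 8, Route 2 4, Route 6 9.
The winner is unchanged: still Route 6.

Route 6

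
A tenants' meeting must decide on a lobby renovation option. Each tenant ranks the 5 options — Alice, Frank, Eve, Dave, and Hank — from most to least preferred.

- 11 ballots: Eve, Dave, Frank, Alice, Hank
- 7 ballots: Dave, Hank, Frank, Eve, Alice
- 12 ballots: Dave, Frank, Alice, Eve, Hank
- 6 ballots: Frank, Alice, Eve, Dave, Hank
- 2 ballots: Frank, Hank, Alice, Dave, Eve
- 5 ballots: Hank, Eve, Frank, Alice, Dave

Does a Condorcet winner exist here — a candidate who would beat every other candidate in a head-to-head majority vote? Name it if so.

There is no Condorcet winner

Head-to-head results (43 voters total):
Alice vs Frank: Frank wins 43–0.
Alice vs Eve: Eve wins 23–20.
Alice vs Dave: Dave wins 30–13.
Alice vs Hank: Alice wins 29–14.
Frank vs Eve: Frank wins 27–16.
Frank vs Dave: Dave wins 30–13.
Frank vs Hank: Frank wins 31–12.
Eve vs Dave: Eve wins 22–21.
Eve vs Hank: Eve wins 29–14.
Dave vs Hank: Dave wins 36–7.
No candidate beats all others: Frank beats Eve beats Dave beats Frank, a majority cycle.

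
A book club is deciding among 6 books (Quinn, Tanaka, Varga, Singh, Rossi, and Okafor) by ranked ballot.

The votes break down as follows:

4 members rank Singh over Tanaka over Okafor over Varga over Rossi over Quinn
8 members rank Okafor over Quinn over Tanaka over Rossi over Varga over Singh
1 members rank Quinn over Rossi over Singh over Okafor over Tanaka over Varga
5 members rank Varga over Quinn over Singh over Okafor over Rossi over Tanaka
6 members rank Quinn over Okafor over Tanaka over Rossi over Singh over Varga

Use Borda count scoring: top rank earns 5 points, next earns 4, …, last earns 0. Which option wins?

Borda scores:
  Quinn: 4·0 + 8·4 + 5 + 5·4 + 6·5 = 87
  Tanaka: 4·4 + 8·3 + 1 + 5·0 + 6·3 = 59
  Varga: 4·2 + 8·1 + 0 + 5·5 + 6·0 = 41
  Singh: 4·5 + 8·0 + 3 + 5·3 + 6·1 = 44
  Rossi: 4·1 + 8·2 + 4 + 5·1 + 6·2 = 41
  Okafor: 4·3 + 8·5 + 2 + 5·2 + 6·4 = 88
Okafor has the highest total.

Okafor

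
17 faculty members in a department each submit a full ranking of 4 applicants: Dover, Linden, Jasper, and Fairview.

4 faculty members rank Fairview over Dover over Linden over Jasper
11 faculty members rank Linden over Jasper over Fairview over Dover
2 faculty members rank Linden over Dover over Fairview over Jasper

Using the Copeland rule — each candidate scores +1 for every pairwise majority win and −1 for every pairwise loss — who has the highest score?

Linden

Pairwise results:
  Dover vs Linden: Linden wins 13–4.
  Dover vs Jasper: Jasper wins 11–6.
  Dover vs Fairview: Fairview wins 15–2.
  Linden vs Jasper: Linden wins 17–0.
  Linden vs Fairview: Linden wins 13–4.
  Jasper vs Fairview: Jasper wins 11–6.
Copeland scores (wins − losses):
  Dover: 0 − 3 = -3
  Linden: 3 − 0 = 3
  Jasper: 2 − 1 = 1
  Fairview: 1 − 2 = -1
Linden has the best Copeland score.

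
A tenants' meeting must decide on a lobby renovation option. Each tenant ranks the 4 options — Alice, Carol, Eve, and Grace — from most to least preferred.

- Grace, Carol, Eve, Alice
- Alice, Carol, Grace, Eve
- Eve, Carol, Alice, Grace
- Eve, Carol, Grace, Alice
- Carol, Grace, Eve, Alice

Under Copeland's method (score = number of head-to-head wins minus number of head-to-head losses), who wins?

Carol

Pairwise results:
  Alice vs Carol: Carol wins 4–1.
  Alice vs Eve: Eve wins 4–1.
  Alice vs Grace: Grace wins 3–2.
  Carol vs Eve: Carol wins 3–2.
  Carol vs Grace: Carol wins 4–1.
  Eve vs Grace: Grace wins 3–2.
Copeland scores (wins − losses):
  Alice: 0 − 3 = -3
  Carol: 3 − 0 = 3
  Eve: 1 − 2 = -1
  Grace: 2 − 1 = 1
Carol has the best Copeland score.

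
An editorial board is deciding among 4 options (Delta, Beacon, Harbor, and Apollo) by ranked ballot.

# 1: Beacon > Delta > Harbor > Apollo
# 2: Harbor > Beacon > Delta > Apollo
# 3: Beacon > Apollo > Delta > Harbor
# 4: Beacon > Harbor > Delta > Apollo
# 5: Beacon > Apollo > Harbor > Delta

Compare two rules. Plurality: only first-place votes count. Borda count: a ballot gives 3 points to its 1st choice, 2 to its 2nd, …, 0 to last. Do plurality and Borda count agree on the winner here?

Yes

Plurality first-place counts: Delta 0, Beacon 4, Harbor 1, Apollo 0 → Beacon.
Borda totals: Delta 5, Beacon 14, Harbor 7, Apollo 4 → Beacon.
The two rules agree on Beacon.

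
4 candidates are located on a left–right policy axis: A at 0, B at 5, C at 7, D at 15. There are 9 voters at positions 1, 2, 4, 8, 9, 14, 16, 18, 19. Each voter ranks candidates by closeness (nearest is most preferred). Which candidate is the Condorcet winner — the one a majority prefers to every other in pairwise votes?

With single-peaked preferences on a line, the Condorcet winner is the candidate closest to the median voter.
The median voter (position 9) is closest to C at 7.
Check: C vs D — voters closer to C: 5 of 9.

C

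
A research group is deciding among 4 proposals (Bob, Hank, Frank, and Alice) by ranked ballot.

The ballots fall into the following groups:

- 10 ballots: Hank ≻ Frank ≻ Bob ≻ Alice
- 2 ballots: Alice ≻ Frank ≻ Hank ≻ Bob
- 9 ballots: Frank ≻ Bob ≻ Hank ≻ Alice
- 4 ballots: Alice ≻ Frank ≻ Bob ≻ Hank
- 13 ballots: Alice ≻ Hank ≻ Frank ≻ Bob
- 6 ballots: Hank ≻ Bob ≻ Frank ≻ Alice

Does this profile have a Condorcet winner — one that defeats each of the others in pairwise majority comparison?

Head-to-head results (44 voters total):
Bob vs Hank: Hank wins 31–13.
Bob vs Frank: Frank wins 38–6.
Bob vs Alice: Bob wins 25–19.
Hank vs Frank: Hank wins 29–15.
Hank vs Alice: Hank wins 25–19.
Frank vs Alice: Frank wins 25–19.
Hank beats each rival — Bob (31–13), Frank (29–15), Alice (25–19) — so Hank is the Condorcet winner.

Yes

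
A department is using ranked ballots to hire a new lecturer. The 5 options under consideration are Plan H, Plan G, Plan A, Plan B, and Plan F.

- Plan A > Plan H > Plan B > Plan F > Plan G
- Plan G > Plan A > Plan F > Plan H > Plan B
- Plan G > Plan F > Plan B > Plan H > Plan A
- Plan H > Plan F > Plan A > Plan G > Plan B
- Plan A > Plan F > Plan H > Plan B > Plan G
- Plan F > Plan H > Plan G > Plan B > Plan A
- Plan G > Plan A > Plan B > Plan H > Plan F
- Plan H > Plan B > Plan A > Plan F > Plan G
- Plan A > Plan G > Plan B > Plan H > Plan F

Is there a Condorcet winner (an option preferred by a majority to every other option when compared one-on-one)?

Yes

Head-to-head results (9 voters total):
Plan H vs Plan G: Plan H wins 5–4.
Plan H vs Plan A: Plan A wins 5–4.
Plan H vs Plan B: Plan H wins 6–3.
Plan H vs Plan F: Plan H wins 5–4.
Plan G vs Plan A: Plan A wins 5–4.
Plan G vs Plan B: Plan G wins 6–3.
Plan G vs Plan F: Plan F wins 5–4.
Plan A vs Plan B: Plan A wins 6–3.
Plan A vs Plan F: Plan A wins 6–3.
Plan B vs Plan F: Plan F wins 5–4.
Plan A beats each rival — Plan H (5–4), Plan G (5–4), Plan B (6–3), Plan F (6–3) — so Plan A is the Condorcet winner.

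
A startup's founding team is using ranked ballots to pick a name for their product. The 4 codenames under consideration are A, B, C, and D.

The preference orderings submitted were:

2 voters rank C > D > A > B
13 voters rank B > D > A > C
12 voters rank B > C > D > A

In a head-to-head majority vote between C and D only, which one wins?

C

Ballots ranking C above D: 2+12 = 14.
Ballots ranking D above C: 13.
C wins the head-to-head, 14–13.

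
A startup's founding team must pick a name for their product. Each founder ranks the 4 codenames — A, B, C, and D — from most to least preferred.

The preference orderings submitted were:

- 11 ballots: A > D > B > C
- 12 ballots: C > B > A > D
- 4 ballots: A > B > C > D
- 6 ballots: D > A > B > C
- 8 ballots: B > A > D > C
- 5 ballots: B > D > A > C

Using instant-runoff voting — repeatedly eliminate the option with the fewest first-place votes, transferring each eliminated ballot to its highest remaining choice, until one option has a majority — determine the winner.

B

Round 1: A 15, B 13, C 12, D 6. D has the fewest and is eliminated.
Round 2: A 21, B 13, C 12. C has the fewest and is eliminated.
Round 3: B 25, A 21. B has a majority.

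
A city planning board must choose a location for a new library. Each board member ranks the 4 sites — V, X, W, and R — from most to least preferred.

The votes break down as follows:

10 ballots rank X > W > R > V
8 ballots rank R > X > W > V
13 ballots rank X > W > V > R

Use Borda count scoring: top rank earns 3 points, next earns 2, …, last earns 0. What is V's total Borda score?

13

Borda scores:
  V: 10·0 + 8·0 + 13·1 = 13
  X: 10·3 + 8·2 + 13·3 = 85
  W: 10·2 + 8·1 + 13·2 = 54
  R: 10·1 + 8·3 + 13·0 = 34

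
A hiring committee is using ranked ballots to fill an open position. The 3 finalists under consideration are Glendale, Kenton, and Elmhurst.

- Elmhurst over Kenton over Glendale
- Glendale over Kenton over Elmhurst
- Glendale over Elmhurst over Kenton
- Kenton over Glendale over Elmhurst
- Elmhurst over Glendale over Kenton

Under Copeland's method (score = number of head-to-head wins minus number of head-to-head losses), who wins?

Pairwise results:
  Glendale vs Kenton: Glendale wins 3–2.
  Glendale vs Elmhurst: Glendale wins 3–2.
  Kenton vs Elmhurst: Elmhurst wins 3–2.
Copeland scores (wins − losses):
  Glendale: 2 − 0 = 2
  Kenton: 0 − 2 = -2
  Elmhurst: 1 − 1 = 0
Glendale has the best Copeland score.

Glendale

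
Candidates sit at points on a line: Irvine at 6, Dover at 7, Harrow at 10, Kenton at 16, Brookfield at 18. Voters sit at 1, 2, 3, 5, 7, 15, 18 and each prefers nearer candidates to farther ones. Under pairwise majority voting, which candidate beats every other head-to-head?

Irvine

With single-peaked preferences on a line, the Condorcet winner is the candidate closest to the median voter.
The median voter (position 5) is closest to Irvine at 6.
Check: Irvine vs Harrow — voters closer to Irvine: 5 of 7.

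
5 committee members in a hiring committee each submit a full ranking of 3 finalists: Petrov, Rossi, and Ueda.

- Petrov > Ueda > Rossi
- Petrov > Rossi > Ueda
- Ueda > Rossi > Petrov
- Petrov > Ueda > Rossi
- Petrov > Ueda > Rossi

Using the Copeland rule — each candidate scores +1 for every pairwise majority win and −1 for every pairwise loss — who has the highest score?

Pairwise results:
  Petrov vs Rossi: Petrov wins 4–1.
  Petrov vs Ueda: Petrov wins 4–1.
  Rossi vs Ueda: Ueda wins 4–1.
Copeland scores (wins − losses):
  Petrov: 2 − 0 = 2
  Rossi: 0 − 2 = -2
  Ueda: 1 − 1 = 0
Petrov has the best Copeland score.

Petrov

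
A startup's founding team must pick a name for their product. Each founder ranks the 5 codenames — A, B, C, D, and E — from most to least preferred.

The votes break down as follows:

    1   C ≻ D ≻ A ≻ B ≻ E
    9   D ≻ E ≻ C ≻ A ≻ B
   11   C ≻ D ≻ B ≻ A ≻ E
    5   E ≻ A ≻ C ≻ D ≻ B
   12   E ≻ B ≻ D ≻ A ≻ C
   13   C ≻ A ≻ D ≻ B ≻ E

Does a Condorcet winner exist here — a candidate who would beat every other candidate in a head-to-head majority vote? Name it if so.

None — there is no Condorcet winner

Head-to-head results (51 voters total):
A vs B: A wins 28–23.
A vs C: C wins 34–17.
A vs D: D wins 33–18.
A vs E: E wins 26–25.
B vs C: C wins 39–12.
B vs D: D wins 39–12.
B vs E: E wins 26–25.
C vs D: C wins 30–21.
C vs E: E wins 26–25.
D vs E: D wins 34–17.
No candidate beats all others: C beats D beats E beats C, a majority cycle.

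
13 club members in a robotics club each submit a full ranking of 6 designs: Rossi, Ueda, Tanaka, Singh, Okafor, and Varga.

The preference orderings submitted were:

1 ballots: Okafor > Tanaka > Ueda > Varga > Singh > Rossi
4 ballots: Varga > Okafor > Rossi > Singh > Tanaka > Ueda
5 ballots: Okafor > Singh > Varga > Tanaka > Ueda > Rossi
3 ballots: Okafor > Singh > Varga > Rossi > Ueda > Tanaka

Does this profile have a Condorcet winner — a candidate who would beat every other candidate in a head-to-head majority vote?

Yes

Head-to-head results (13 voters total):
Rossi vs Ueda: Rossi wins 7–6.
Rossi vs Tanaka: Rossi wins 7–6.
Rossi vs Singh: Singh wins 9–4.
Rossi vs Okafor: Okafor wins 13–0.
Rossi vs Varga: Varga wins 13–0.
Ueda vs Tanaka: Tanaka wins 10–3.
Ueda vs Singh: Singh wins 12–1.
Ueda vs Okafor: Okafor wins 13–0.
Ueda vs Varga: Varga wins 12–1.
Tanaka vs Singh: Singh wins 12–1.
Tanaka vs Okafor: Okafor wins 13–0.
Tanaka vs Varga: Varga wins 12–1.
Singh vs Okafor: Okafor wins 13–0.
Singh vs Varga: Singh wins 8–5.
Okafor vs Varga: Okafor wins 9–4.
Okafor beats each rival — Rossi (13–0), Ueda (13–0), Tanaka (13–0), Singh (13–0), Varga (9–4) — so Okafor is the Condorcet winner.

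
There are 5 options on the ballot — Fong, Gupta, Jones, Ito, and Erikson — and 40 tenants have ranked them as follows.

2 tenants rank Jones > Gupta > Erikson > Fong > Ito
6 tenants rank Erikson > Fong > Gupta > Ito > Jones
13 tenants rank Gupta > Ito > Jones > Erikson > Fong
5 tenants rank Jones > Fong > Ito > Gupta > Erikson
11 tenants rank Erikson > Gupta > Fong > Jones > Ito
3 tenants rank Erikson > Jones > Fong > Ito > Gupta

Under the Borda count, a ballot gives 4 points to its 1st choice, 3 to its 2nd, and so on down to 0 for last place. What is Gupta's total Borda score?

108

Borda scores:
  Fong: 2·1 + 6·3 + 13·0 + 5·3 + 11·2 + 3·2 = 63
  Gupta: 2·3 + 6·2 + 13·4 + 5·1 + 11·3 + 3·0 = 108
  Jones: 2·4 + 6·0 + 13·2 + 5·4 + 11·1 + 3·3 = 74
  Ito: 2·0 + 6·1 + 13·3 + 5·2 + 11·0 + 3·1 = 58
  Erikson: 2·2 + 6·4 + 13·1 + 5·0 + 11·4 + 3·4 = 97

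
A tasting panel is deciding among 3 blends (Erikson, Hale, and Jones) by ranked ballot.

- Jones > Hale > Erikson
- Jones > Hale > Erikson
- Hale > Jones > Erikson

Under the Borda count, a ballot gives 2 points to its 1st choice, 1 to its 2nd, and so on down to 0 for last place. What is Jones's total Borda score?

Borda scores:
  Erikson: 0 + 0 + 0 = 0
  Hale: 1 + 1 + 2 = 4
  Jones: 2 + 2 + 1 = 5

5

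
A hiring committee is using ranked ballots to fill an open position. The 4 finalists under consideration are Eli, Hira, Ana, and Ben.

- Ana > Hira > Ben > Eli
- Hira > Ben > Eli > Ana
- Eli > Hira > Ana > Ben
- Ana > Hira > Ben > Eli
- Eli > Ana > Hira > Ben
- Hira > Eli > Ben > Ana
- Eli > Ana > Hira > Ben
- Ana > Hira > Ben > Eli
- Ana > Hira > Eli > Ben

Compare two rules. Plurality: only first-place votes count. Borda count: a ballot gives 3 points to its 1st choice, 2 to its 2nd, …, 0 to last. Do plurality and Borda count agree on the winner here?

Plurality first-place counts: Eli 3, Hira 2, Ana 4, Ben 0 → Ana.
Borda totals: Eli 13, Hira 18, Ana 17, Ben 6 → Hira.
The two rules disagree: plurality picks Ana, Borda picks Hira.

No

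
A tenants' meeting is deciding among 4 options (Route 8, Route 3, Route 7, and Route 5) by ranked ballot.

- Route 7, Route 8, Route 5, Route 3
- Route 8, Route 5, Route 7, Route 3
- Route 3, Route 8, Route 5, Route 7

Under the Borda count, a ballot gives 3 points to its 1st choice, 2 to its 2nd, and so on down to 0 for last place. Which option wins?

Route 8

Borda scores:
  Route 8: 2 + 3 + 2 = 7
  Route 3: 0 + 0 + 3 = 3
  Route 7: 3 + 1 + 0 = 4
  Route 5: 1 + 2 + 1 = 4
Route 8 has the highest total.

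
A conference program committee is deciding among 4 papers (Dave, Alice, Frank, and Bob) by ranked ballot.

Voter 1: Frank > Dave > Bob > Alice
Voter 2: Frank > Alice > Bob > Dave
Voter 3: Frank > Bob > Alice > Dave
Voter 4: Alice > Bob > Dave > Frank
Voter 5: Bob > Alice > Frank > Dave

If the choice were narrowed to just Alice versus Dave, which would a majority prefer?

Ballots ranking Alice above Dave: 4.
Ballots ranking Dave above Alice: 1.
Alice wins the head-to-head, 4–1.

Alice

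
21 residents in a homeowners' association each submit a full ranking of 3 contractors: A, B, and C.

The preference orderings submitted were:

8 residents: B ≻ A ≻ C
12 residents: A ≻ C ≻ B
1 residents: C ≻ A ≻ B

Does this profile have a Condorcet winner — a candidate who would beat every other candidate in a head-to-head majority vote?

Yes

Head-to-head results (21 voters total):
A vs B: A wins 13–8.
A vs C: A wins 20–1.
B vs C: C wins 13–8.
A beats each rival — B (13–8), C (20–1) — so A is the Condorcet winner.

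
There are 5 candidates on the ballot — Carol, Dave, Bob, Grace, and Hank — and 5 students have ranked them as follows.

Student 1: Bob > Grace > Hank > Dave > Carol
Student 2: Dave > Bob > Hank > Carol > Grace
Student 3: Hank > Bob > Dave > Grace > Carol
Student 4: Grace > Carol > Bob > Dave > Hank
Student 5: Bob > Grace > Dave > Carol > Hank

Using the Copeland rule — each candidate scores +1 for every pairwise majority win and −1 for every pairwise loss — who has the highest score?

Bob

Pairwise results:
  Carol vs Dave: Dave wins 4–1.
  Carol vs Bob: Bob wins 4–1.
  Carol vs Grace: Grace wins 4–1.
  Carol vs Hank: Hank wins 3–2.
  Dave vs Bob: Bob wins 4–1.
  Dave vs Grace: Grace wins 3–2.
  Dave vs Hank: Dave wins 3–2.
  Bob vs Grace: Bob wins 4–1.
  Bob vs Hank: Bob wins 4–1.
  Grace vs Hank: Grace wins 3–2.
Copeland scores (wins − losses):
  Carol: 0 − 4 = -4
  Dave: 2 − 2 = 0
  Bob: 4 − 0 = 4
  Grace: 3 − 1 = 2
  Hank: 1 − 3 = -2
Bob has the best Copeland score.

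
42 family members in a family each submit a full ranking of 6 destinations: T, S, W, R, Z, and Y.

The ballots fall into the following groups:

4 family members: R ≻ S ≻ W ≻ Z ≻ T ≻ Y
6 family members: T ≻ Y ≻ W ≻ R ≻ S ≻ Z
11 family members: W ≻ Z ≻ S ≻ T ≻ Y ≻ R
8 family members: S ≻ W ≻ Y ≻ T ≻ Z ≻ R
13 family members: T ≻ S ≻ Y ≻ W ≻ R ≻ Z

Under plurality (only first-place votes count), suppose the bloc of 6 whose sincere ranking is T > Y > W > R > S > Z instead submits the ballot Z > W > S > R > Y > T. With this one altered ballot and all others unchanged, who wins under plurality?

First-place totals with the altered ballot: T 13, S 8, W 11, R 4, Z 6, Y 0.
The winner is unchanged: still T.

T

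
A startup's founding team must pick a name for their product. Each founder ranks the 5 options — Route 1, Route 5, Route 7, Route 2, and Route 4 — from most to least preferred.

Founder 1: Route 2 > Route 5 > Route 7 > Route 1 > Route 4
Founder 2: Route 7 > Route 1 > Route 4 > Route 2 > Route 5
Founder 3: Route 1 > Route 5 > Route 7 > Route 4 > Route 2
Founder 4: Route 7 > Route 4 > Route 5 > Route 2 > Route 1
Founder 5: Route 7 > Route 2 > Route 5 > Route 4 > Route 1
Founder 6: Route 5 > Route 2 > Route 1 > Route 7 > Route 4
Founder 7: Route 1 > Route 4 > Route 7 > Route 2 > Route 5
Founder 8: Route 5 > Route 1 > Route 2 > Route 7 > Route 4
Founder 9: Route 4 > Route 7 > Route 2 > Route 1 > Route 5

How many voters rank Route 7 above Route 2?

Ballots ranking Route 7 above Route 2: 6.
Ballots ranking Route 2 above Route 7: 3.
So 6 of 9 voters prefer Route 7 to Route 2.

6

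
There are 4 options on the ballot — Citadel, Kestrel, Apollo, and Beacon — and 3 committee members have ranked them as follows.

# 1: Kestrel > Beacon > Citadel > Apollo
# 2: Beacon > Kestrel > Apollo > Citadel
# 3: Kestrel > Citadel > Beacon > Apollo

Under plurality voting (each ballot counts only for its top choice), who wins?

First-place vote totals:
  Citadel: 0
  Kestrel: 2
  Apollo: 0
  Beacon: 1
Kestrel has the most first-place votes.

Kestrel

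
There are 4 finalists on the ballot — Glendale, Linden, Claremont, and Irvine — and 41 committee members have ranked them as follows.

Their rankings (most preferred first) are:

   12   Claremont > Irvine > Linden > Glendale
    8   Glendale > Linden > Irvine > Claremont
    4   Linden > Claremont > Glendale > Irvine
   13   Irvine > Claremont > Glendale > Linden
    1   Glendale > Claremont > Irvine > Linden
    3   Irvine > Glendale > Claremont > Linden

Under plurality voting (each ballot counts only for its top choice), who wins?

First-place vote totals:
  Glendale: 9
  Linden: 4
  Claremont: 12
  Irvine: 16
Irvine has the most first-place votes.

Irvine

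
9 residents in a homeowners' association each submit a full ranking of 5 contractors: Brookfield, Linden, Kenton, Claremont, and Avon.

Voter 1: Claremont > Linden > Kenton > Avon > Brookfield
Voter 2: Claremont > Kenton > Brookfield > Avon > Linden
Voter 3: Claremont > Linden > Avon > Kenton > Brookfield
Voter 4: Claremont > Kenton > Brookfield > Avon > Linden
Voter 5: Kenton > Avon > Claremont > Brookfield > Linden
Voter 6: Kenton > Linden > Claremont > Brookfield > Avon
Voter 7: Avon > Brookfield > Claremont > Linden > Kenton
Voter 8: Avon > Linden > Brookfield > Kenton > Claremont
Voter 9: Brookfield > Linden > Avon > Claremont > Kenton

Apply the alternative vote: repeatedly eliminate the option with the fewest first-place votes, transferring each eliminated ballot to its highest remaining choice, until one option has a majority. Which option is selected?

Claremont

Round 1: Claremont 4, Kenton 2, Avon 2, Brookfield 1, Linden 0. Linden has the fewest and is eliminated.
Round 2: Claremont 4, Kenton 2, Avon 2, Brookfield 1. Brookfield has the fewest and is eliminated.
Round 3: Claremont 4, Avon 3, Kenton 2. Kenton has the fewest and is eliminated.
Round 4: Claremont 5, Avon 4. Claremont has a majority.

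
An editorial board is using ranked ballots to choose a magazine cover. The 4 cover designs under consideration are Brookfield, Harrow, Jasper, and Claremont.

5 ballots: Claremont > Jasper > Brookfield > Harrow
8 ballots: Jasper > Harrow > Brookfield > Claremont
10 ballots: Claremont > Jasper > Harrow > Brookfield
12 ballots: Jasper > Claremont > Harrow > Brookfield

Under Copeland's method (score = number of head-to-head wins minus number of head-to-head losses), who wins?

Pairwise results:
  Brookfield vs Harrow: Harrow wins 30–5.
  Brookfield vs Jasper: Jasper wins 35–0.
  Brookfield vs Claremont: Claremont wins 27–8.
  Harrow vs Jasper: Jasper wins 35–0.
  Harrow vs Claremont: Claremont wins 27–8.
  Jasper vs Claremont: Jasper wins 20–15.
Copeland scores (wins − losses):
  Brookfield: 0 − 3 = -3
  Harrow: 1 − 2 = -1
  Jasper: 3 − 0 = 3
  Claremont: 2 − 1 = 1
Jasper has the best Copeland score.

Jasper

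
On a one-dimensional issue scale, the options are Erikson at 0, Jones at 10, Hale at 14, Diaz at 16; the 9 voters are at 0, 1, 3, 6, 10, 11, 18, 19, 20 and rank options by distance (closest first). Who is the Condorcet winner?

Jones

With single-peaked preferences on a line, the Condorcet winner is the candidate closest to the median voter.
The median voter (position 10) is closest to Jones at 10.
Check: Jones vs Diaz — voters closer to Jones: 6 of 9.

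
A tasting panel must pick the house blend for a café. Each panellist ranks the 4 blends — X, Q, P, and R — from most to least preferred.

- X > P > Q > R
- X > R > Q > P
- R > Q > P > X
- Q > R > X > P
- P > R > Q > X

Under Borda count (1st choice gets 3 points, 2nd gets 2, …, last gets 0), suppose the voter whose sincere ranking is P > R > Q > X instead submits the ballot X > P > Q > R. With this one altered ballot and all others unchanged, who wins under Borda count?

Borda totals with the altered ballot: X 10, Q 8, P 5, R 7.
The switch changes the winner from R to X.

X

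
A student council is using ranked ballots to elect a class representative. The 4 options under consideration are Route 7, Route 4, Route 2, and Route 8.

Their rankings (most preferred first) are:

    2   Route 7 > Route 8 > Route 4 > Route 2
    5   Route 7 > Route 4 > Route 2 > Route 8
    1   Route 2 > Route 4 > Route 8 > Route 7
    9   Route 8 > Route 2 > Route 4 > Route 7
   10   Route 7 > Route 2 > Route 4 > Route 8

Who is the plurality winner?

Route 7

First-place vote totals:
  Route 7: 17
  Route 4: 0
  Route 2: 1
  Route 8: 9
Route 7 has the most first-place votes.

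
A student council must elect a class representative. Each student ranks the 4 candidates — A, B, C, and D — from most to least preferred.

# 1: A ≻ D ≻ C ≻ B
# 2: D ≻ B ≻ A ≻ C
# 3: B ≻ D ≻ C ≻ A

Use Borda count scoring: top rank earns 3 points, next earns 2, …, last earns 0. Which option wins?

D

Borda scores:
  A: 3 + 1 + 0 = 4
  B: 0 + 2 + 3 = 5
  C: 1 + 0 + 1 = 2
  D: 2 + 3 + 2 = 7
D has the highest total.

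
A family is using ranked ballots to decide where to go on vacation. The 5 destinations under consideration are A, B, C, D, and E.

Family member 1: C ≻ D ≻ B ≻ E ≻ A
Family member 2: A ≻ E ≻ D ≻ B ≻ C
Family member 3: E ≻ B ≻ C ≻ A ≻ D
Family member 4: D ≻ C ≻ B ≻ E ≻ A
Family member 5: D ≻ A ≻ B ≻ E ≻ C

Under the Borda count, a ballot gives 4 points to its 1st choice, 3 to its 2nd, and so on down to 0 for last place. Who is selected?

D

Borda scores:
  A: 0 + 4 + 1 + 0 + 3 = 8
  B: 2 + 1 + 3 + 2 + 2 = 10
  C: 4 + 0 + 2 + 3 + 0 = 9
  D: 3 + 2 + 0 + 4 + 4 = 13
  E: 1 + 3 + 4 + 1 + 1 = 10
D has the highest total.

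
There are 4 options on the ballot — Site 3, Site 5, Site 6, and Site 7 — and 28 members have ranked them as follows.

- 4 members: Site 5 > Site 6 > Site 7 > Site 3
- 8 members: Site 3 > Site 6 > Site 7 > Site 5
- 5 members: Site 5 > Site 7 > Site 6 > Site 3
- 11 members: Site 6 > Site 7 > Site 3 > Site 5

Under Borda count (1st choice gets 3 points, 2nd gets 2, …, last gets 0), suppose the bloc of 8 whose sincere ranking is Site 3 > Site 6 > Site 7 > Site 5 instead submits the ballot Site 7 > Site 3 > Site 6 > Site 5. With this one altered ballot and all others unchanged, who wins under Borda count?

Site 7

Borda totals with the altered ballot: Site 3 27, Site 5 27, Site 6 54, Site 7 60.
The switch changes the winner from Site 6 to Site 7.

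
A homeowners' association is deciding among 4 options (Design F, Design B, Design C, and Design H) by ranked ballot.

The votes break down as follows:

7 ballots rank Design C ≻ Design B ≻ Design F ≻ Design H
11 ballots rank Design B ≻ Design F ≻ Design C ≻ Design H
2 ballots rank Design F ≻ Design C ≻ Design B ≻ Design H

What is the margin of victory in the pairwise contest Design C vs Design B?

2

Ballots ranking Design C above Design B: 7+2 = 9.
Ballots ranking Design B above Design C: 11.
Design B wins 11–9, a margin of 2.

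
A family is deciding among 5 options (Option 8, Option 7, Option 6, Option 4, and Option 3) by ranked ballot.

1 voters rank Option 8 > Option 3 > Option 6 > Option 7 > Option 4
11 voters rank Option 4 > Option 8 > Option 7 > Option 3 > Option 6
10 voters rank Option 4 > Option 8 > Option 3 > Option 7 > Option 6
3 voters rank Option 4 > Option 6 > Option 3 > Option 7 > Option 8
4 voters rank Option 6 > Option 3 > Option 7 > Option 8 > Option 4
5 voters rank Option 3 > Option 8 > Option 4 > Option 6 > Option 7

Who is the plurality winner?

First-place vote totals:
  Option 8: 1
  Option 7: 0
  Option 6: 4
  Option 4: 24
  Option 3: 5
Option 4 has the most first-place votes.

Option 4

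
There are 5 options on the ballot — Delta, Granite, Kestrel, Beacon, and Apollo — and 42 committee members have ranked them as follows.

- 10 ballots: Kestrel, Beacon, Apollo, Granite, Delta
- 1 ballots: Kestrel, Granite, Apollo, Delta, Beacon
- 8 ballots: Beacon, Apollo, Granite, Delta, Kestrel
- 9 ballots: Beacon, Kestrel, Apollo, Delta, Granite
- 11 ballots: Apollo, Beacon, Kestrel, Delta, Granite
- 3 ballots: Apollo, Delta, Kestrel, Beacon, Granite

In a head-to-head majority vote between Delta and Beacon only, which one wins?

Beacon

Ballots ranking Delta above Beacon: 1+3 = 4.
Ballots ranking Beacon above Delta: 10+8+9+11 = 38.
Beacon wins the head-to-head, 38–4.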